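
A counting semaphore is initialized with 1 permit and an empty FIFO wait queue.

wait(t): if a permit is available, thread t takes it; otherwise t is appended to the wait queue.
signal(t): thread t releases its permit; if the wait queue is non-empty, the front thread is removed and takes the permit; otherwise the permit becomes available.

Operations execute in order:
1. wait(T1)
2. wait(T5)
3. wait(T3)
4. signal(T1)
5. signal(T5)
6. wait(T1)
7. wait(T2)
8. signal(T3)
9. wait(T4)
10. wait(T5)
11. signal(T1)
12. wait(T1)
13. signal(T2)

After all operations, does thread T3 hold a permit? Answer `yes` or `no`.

Step 1: wait(T1) -> count=0 queue=[] holders={T1}
Step 2: wait(T5) -> count=0 queue=[T5] holders={T1}
Step 3: wait(T3) -> count=0 queue=[T5,T3] holders={T1}
Step 4: signal(T1) -> count=0 queue=[T3] holders={T5}
Step 5: signal(T5) -> count=0 queue=[] holders={T3}
Step 6: wait(T1) -> count=0 queue=[T1] holders={T3}
Step 7: wait(T2) -> count=0 queue=[T1,T2] holders={T3}
Step 8: signal(T3) -> count=0 queue=[T2] holders={T1}
Step 9: wait(T4) -> count=0 queue=[T2,T4] holders={T1}
Step 10: wait(T5) -> count=0 queue=[T2,T4,T5] holders={T1}
Step 11: signal(T1) -> count=0 queue=[T4,T5] holders={T2}
Step 12: wait(T1) -> count=0 queue=[T4,T5,T1] holders={T2}
Step 13: signal(T2) -> count=0 queue=[T5,T1] holders={T4}
Final holders: {T4} -> T3 not in holders

Answer: no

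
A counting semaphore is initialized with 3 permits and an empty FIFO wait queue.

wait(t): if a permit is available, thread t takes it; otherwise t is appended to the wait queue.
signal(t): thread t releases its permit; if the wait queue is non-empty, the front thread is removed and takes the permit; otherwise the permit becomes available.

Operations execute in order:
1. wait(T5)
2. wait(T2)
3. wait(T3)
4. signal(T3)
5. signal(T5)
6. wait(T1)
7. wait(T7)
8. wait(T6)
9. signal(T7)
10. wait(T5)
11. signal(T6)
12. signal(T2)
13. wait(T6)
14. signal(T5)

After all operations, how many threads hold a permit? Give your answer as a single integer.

Step 1: wait(T5) -> count=2 queue=[] holders={T5}
Step 2: wait(T2) -> count=1 queue=[] holders={T2,T5}
Step 3: wait(T3) -> count=0 queue=[] holders={T2,T3,T5}
Step 4: signal(T3) -> count=1 queue=[] holders={T2,T5}
Step 5: signal(T5) -> count=2 queue=[] holders={T2}
Step 6: wait(T1) -> count=1 queue=[] holders={T1,T2}
Step 7: wait(T7) -> count=0 queue=[] holders={T1,T2,T7}
Step 8: wait(T6) -> count=0 queue=[T6] holders={T1,T2,T7}
Step 9: signal(T7) -> count=0 queue=[] holders={T1,T2,T6}
Step 10: wait(T5) -> count=0 queue=[T5] holders={T1,T2,T6}
Step 11: signal(T6) -> count=0 queue=[] holders={T1,T2,T5}
Step 12: signal(T2) -> count=1 queue=[] holders={T1,T5}
Step 13: wait(T6) -> count=0 queue=[] holders={T1,T5,T6}
Step 14: signal(T5) -> count=1 queue=[] holders={T1,T6}
Final holders: {T1,T6} -> 2 thread(s)

Answer: 2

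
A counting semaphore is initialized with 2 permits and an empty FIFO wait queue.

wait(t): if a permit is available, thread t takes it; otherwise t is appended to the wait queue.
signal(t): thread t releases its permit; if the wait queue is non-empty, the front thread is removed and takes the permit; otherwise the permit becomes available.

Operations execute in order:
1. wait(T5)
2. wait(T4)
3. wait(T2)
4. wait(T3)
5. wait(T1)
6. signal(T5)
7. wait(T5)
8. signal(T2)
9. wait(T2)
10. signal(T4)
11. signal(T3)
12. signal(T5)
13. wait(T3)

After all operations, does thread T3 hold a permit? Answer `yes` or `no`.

Answer: no

Derivation:
Step 1: wait(T5) -> count=1 queue=[] holders={T5}
Step 2: wait(T4) -> count=0 queue=[] holders={T4,T5}
Step 3: wait(T2) -> count=0 queue=[T2] holders={T4,T5}
Step 4: wait(T3) -> count=0 queue=[T2,T3] holders={T4,T5}
Step 5: wait(T1) -> count=0 queue=[T2,T3,T1] holders={T4,T5}
Step 6: signal(T5) -> count=0 queue=[T3,T1] holders={T2,T4}
Step 7: wait(T5) -> count=0 queue=[T3,T1,T5] holders={T2,T4}
Step 8: signal(T2) -> count=0 queue=[T1,T5] holders={T3,T4}
Step 9: wait(T2) -> count=0 queue=[T1,T5,T2] holders={T3,T4}
Step 10: signal(T4) -> count=0 queue=[T5,T2] holders={T1,T3}
Step 11: signal(T3) -> count=0 queue=[T2] holders={T1,T5}
Step 12: signal(T5) -> count=0 queue=[] holders={T1,T2}
Step 13: wait(T3) -> count=0 queue=[T3] holders={T1,T2}
Final holders: {T1,T2} -> T3 not in holders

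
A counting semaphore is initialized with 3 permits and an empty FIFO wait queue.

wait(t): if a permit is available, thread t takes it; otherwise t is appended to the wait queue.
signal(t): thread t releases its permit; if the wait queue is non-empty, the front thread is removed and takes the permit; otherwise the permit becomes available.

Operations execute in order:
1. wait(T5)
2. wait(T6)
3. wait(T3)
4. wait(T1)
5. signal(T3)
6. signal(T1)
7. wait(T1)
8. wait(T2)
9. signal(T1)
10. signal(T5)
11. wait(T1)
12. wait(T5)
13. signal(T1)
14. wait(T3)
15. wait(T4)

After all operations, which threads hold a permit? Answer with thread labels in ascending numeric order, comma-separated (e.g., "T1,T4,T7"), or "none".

Step 1: wait(T5) -> count=2 queue=[] holders={T5}
Step 2: wait(T6) -> count=1 queue=[] holders={T5,T6}
Step 3: wait(T3) -> count=0 queue=[] holders={T3,T5,T6}
Step 4: wait(T1) -> count=0 queue=[T1] holders={T3,T5,T6}
Step 5: signal(T3) -> count=0 queue=[] holders={T1,T5,T6}
Step 6: signal(T1) -> count=1 queue=[] holders={T5,T6}
Step 7: wait(T1) -> count=0 queue=[] holders={T1,T5,T6}
Step 8: wait(T2) -> count=0 queue=[T2] holders={T1,T5,T6}
Step 9: signal(T1) -> count=0 queue=[] holders={T2,T5,T6}
Step 10: signal(T5) -> count=1 queue=[] holders={T2,T6}
Step 11: wait(T1) -> count=0 queue=[] holders={T1,T2,T6}
Step 12: wait(T5) -> count=0 queue=[T5] holders={T1,T2,T6}
Step 13: signal(T1) -> count=0 queue=[] holders={T2,T5,T6}
Step 14: wait(T3) -> count=0 queue=[T3] holders={T2,T5,T6}
Step 15: wait(T4) -> count=0 queue=[T3,T4] holders={T2,T5,T6}
Final holders: T2,T5,T6

Answer: T2,T5,T6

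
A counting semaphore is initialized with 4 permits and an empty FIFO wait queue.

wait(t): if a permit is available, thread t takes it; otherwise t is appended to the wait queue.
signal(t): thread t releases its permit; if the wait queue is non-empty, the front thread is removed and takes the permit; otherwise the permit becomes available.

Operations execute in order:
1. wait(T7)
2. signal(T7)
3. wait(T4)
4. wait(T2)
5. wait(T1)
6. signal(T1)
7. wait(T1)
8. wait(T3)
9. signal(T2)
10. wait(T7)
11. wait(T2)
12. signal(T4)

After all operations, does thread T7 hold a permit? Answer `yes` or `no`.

Step 1: wait(T7) -> count=3 queue=[] holders={T7}
Step 2: signal(T7) -> count=4 queue=[] holders={none}
Step 3: wait(T4) -> count=3 queue=[] holders={T4}
Step 4: wait(T2) -> count=2 queue=[] holders={T2,T4}
Step 5: wait(T1) -> count=1 queue=[] holders={T1,T2,T4}
Step 6: signal(T1) -> count=2 queue=[] holders={T2,T4}
Step 7: wait(T1) -> count=1 queue=[] holders={T1,T2,T4}
Step 8: wait(T3) -> count=0 queue=[] holders={T1,T2,T3,T4}
Step 9: signal(T2) -> count=1 queue=[] holders={T1,T3,T4}
Step 10: wait(T7) -> count=0 queue=[] holders={T1,T3,T4,T7}
Step 11: wait(T2) -> count=0 queue=[T2] holders={T1,T3,T4,T7}
Step 12: signal(T4) -> count=0 queue=[] holders={T1,T2,T3,T7}
Final holders: {T1,T2,T3,T7} -> T7 in holders

Answer: yes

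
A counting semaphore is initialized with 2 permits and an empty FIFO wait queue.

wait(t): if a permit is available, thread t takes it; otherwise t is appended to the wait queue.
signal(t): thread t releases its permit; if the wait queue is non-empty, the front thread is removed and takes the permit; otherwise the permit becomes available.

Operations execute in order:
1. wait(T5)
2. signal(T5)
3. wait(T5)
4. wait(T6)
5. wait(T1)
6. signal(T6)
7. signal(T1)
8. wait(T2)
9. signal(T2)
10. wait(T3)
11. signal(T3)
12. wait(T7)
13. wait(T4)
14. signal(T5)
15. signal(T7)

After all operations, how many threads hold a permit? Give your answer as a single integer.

Step 1: wait(T5) -> count=1 queue=[] holders={T5}
Step 2: signal(T5) -> count=2 queue=[] holders={none}
Step 3: wait(T5) -> count=1 queue=[] holders={T5}
Step 4: wait(T6) -> count=0 queue=[] holders={T5,T6}
Step 5: wait(T1) -> count=0 queue=[T1] holders={T5,T6}
Step 6: signal(T6) -> count=0 queue=[] holders={T1,T5}
Step 7: signal(T1) -> count=1 queue=[] holders={T5}
Step 8: wait(T2) -> count=0 queue=[] holders={T2,T5}
Step 9: signal(T2) -> count=1 queue=[] holders={T5}
Step 10: wait(T3) -> count=0 queue=[] holders={T3,T5}
Step 11: signal(T3) -> count=1 queue=[] holders={T5}
Step 12: wait(T7) -> count=0 queue=[] holders={T5,T7}
Step 13: wait(T4) -> count=0 queue=[T4] holders={T5,T7}
Step 14: signal(T5) -> count=0 queue=[] holders={T4,T7}
Step 15: signal(T7) -> count=1 queue=[] holders={T4}
Final holders: {T4} -> 1 thread(s)

Answer: 1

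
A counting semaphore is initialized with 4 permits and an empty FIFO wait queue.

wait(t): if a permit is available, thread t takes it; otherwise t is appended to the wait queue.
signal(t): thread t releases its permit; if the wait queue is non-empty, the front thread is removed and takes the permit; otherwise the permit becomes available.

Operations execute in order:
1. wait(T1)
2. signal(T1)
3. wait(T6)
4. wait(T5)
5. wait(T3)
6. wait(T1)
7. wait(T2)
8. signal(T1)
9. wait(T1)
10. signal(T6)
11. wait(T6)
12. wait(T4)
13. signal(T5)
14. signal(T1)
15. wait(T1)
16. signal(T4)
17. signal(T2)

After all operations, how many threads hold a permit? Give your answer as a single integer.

Step 1: wait(T1) -> count=3 queue=[] holders={T1}
Step 2: signal(T1) -> count=4 queue=[] holders={none}
Step 3: wait(T6) -> count=3 queue=[] holders={T6}
Step 4: wait(T5) -> count=2 queue=[] holders={T5,T6}
Step 5: wait(T3) -> count=1 queue=[] holders={T3,T5,T6}
Step 6: wait(T1) -> count=0 queue=[] holders={T1,T3,T5,T6}
Step 7: wait(T2) -> count=0 queue=[T2] holders={T1,T3,T5,T6}
Step 8: signal(T1) -> count=0 queue=[] holders={T2,T3,T5,T6}
Step 9: wait(T1) -> count=0 queue=[T1] holders={T2,T3,T5,T6}
Step 10: signal(T6) -> count=0 queue=[] holders={T1,T2,T3,T5}
Step 11: wait(T6) -> count=0 queue=[T6] holders={T1,T2,T3,T5}
Step 12: wait(T4) -> count=0 queue=[T6,T4] holders={T1,T2,T3,T5}
Step 13: signal(T5) -> count=0 queue=[T4] holders={T1,T2,T3,T6}
Step 14: signal(T1) -> count=0 queue=[] holders={T2,T3,T4,T6}
Step 15: wait(T1) -> count=0 queue=[T1] holders={T2,T3,T4,T6}
Step 16: signal(T4) -> count=0 queue=[] holders={T1,T2,T3,T6}
Step 17: signal(T2) -> count=1 queue=[] holders={T1,T3,T6}
Final holders: {T1,T3,T6} -> 3 thread(s)

Answer: 3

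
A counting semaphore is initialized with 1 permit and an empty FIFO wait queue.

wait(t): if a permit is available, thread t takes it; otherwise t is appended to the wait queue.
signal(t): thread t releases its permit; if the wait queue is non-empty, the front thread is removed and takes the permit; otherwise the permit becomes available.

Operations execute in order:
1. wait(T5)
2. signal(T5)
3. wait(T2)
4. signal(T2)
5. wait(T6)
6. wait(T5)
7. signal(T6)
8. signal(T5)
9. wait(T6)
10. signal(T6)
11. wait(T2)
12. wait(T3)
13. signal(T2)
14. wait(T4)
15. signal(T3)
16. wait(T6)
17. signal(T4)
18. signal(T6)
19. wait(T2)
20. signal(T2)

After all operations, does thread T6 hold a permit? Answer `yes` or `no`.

Step 1: wait(T5) -> count=0 queue=[] holders={T5}
Step 2: signal(T5) -> count=1 queue=[] holders={none}
Step 3: wait(T2) -> count=0 queue=[] holders={T2}
Step 4: signal(T2) -> count=1 queue=[] holders={none}
Step 5: wait(T6) -> count=0 queue=[] holders={T6}
Step 6: wait(T5) -> count=0 queue=[T5] holders={T6}
Step 7: signal(T6) -> count=0 queue=[] holders={T5}
Step 8: signal(T5) -> count=1 queue=[] holders={none}
Step 9: wait(T6) -> count=0 queue=[] holders={T6}
Step 10: signal(T6) -> count=1 queue=[] holders={none}
Step 11: wait(T2) -> count=0 queue=[] holders={T2}
Step 12: wait(T3) -> count=0 queue=[T3] holders={T2}
Step 13: signal(T2) -> count=0 queue=[] holders={T3}
Step 14: wait(T4) -> count=0 queue=[T4] holders={T3}
Step 15: signal(T3) -> count=0 queue=[] holders={T4}
Step 16: wait(T6) -> count=0 queue=[T6] holders={T4}
Step 17: signal(T4) -> count=0 queue=[] holders={T6}
Step 18: signal(T6) -> count=1 queue=[] holders={none}
Step 19: wait(T2) -> count=0 queue=[] holders={T2}
Step 20: signal(T2) -> count=1 queue=[] holders={none}
Final holders: {none} -> T6 not in holders

Answer: no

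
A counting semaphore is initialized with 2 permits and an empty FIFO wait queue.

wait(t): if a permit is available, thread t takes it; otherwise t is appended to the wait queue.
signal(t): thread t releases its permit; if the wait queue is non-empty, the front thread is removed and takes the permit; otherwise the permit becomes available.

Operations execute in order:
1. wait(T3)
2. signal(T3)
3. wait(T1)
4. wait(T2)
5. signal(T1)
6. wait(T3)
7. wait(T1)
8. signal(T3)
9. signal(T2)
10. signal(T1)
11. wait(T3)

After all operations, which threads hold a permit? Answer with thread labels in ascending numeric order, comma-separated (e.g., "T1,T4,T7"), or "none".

Step 1: wait(T3) -> count=1 queue=[] holders={T3}
Step 2: signal(T3) -> count=2 queue=[] holders={none}
Step 3: wait(T1) -> count=1 queue=[] holders={T1}
Step 4: wait(T2) -> count=0 queue=[] holders={T1,T2}
Step 5: signal(T1) -> count=1 queue=[] holders={T2}
Step 6: wait(T3) -> count=0 queue=[] holders={T2,T3}
Step 7: wait(T1) -> count=0 queue=[T1] holders={T2,T3}
Step 8: signal(T3) -> count=0 queue=[] holders={T1,T2}
Step 9: signal(T2) -> count=1 queue=[] holders={T1}
Step 10: signal(T1) -> count=2 queue=[] holders={none}
Step 11: wait(T3) -> count=1 queue=[] holders={T3}
Final holders: T3

Answer: T3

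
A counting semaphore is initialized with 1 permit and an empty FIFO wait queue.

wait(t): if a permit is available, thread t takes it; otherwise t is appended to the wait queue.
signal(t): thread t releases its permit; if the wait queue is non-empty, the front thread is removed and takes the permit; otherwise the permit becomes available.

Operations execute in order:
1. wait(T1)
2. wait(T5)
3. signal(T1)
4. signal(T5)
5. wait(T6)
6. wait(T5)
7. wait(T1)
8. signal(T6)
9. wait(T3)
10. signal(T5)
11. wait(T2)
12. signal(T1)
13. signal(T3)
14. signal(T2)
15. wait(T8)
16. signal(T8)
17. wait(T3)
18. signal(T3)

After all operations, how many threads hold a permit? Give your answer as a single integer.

Step 1: wait(T1) -> count=0 queue=[] holders={T1}
Step 2: wait(T5) -> count=0 queue=[T5] holders={T1}
Step 3: signal(T1) -> count=0 queue=[] holders={T5}
Step 4: signal(T5) -> count=1 queue=[] holders={none}
Step 5: wait(T6) -> count=0 queue=[] holders={T6}
Step 6: wait(T5) -> count=0 queue=[T5] holders={T6}
Step 7: wait(T1) -> count=0 queue=[T5,T1] holders={T6}
Step 8: signal(T6) -> count=0 queue=[T1] holders={T5}
Step 9: wait(T3) -> count=0 queue=[T1,T3] holders={T5}
Step 10: signal(T5) -> count=0 queue=[T3] holders={T1}
Step 11: wait(T2) -> count=0 queue=[T3,T2] holders={T1}
Step 12: signal(T1) -> count=0 queue=[T2] holders={T3}
Step 13: signal(T3) -> count=0 queue=[] holders={T2}
Step 14: signal(T2) -> count=1 queue=[] holders={none}
Step 15: wait(T8) -> count=0 queue=[] holders={T8}
Step 16: signal(T8) -> count=1 queue=[] holders={none}
Step 17: wait(T3) -> count=0 queue=[] holders={T3}
Step 18: signal(T3) -> count=1 queue=[] holders={none}
Final holders: {none} -> 0 thread(s)

Answer: 0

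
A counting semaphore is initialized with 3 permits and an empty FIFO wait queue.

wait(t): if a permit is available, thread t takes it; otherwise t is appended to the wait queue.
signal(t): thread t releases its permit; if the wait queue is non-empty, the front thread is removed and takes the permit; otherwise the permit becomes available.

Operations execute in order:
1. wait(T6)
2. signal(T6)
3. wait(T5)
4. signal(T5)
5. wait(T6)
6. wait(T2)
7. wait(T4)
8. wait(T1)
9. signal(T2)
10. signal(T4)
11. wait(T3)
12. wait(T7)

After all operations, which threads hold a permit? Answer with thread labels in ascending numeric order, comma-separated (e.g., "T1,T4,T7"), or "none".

Answer: T1,T3,T6

Derivation:
Step 1: wait(T6) -> count=2 queue=[] holders={T6}
Step 2: signal(T6) -> count=3 queue=[] holders={none}
Step 3: wait(T5) -> count=2 queue=[] holders={T5}
Step 4: signal(T5) -> count=3 queue=[] holders={none}
Step 5: wait(T6) -> count=2 queue=[] holders={T6}
Step 6: wait(T2) -> count=1 queue=[] holders={T2,T6}
Step 7: wait(T4) -> count=0 queue=[] holders={T2,T4,T6}
Step 8: wait(T1) -> count=0 queue=[T1] holders={T2,T4,T6}
Step 9: signal(T2) -> count=0 queue=[] holders={T1,T4,T6}
Step 10: signal(T4) -> count=1 queue=[] holders={T1,T6}
Step 11: wait(T3) -> count=0 queue=[] holders={T1,T3,T6}
Step 12: wait(T7) -> count=0 queue=[T7] holders={T1,T3,T6}
Final holders: T1,T3,T6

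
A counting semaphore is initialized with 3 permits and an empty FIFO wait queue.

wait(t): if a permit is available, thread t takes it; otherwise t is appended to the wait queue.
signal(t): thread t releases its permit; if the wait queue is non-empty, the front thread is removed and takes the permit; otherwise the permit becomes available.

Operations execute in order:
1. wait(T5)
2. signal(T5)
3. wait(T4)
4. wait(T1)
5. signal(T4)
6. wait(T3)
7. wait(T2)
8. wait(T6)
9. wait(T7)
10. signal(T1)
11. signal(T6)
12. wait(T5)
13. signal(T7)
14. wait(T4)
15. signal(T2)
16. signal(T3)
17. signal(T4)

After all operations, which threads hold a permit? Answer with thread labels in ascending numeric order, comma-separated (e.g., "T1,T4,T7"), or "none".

Step 1: wait(T5) -> count=2 queue=[] holders={T5}
Step 2: signal(T5) -> count=3 queue=[] holders={none}
Step 3: wait(T4) -> count=2 queue=[] holders={T4}
Step 4: wait(T1) -> count=1 queue=[] holders={T1,T4}
Step 5: signal(T4) -> count=2 queue=[] holders={T1}
Step 6: wait(T3) -> count=1 queue=[] holders={T1,T3}
Step 7: wait(T2) -> count=0 queue=[] holders={T1,T2,T3}
Step 8: wait(T6) -> count=0 queue=[T6] holders={T1,T2,T3}
Step 9: wait(T7) -> count=0 queue=[T6,T7] holders={T1,T2,T3}
Step 10: signal(T1) -> count=0 queue=[T7] holders={T2,T3,T6}
Step 11: signal(T6) -> count=0 queue=[] holders={T2,T3,T7}
Step 12: wait(T5) -> count=0 queue=[T5] holders={T2,T3,T7}
Step 13: signal(T7) -> count=0 queue=[] holders={T2,T3,T5}
Step 14: wait(T4) -> count=0 queue=[T4] holders={T2,T3,T5}
Step 15: signal(T2) -> count=0 queue=[] holders={T3,T4,T5}
Step 16: signal(T3) -> count=1 queue=[] holders={T4,T5}
Step 17: signal(T4) -> count=2 queue=[] holders={T5}
Final holders: T5

Answer: T5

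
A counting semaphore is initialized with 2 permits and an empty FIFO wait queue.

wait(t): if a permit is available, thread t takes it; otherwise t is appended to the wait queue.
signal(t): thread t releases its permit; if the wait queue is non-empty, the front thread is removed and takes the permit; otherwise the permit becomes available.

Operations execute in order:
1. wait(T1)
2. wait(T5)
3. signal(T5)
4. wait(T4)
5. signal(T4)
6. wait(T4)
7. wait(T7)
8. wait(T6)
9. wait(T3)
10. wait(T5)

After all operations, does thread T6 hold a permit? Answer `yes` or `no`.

Answer: no

Derivation:
Step 1: wait(T1) -> count=1 queue=[] holders={T1}
Step 2: wait(T5) -> count=0 queue=[] holders={T1,T5}
Step 3: signal(T5) -> count=1 queue=[] holders={T1}
Step 4: wait(T4) -> count=0 queue=[] holders={T1,T4}
Step 5: signal(T4) -> count=1 queue=[] holders={T1}
Step 6: wait(T4) -> count=0 queue=[] holders={T1,T4}
Step 7: wait(T7) -> count=0 queue=[T7] holders={T1,T4}
Step 8: wait(T6) -> count=0 queue=[T7,T6] holders={T1,T4}
Step 9: wait(T3) -> count=0 queue=[T7,T6,T3] holders={T1,T4}
Step 10: wait(T5) -> count=0 queue=[T7,T6,T3,T5] holders={T1,T4}
Final holders: {T1,T4} -> T6 not in holders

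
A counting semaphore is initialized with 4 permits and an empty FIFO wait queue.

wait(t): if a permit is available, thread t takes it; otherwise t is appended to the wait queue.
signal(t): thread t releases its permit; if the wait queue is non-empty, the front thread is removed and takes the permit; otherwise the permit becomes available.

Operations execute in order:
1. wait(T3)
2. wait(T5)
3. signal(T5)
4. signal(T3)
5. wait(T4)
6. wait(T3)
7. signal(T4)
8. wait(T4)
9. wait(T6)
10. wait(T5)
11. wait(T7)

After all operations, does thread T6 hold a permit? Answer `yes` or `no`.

Answer: yes

Derivation:
Step 1: wait(T3) -> count=3 queue=[] holders={T3}
Step 2: wait(T5) -> count=2 queue=[] holders={T3,T5}
Step 3: signal(T5) -> count=3 queue=[] holders={T3}
Step 4: signal(T3) -> count=4 queue=[] holders={none}
Step 5: wait(T4) -> count=3 queue=[] holders={T4}
Step 6: wait(T3) -> count=2 queue=[] holders={T3,T4}
Step 7: signal(T4) -> count=3 queue=[] holders={T3}
Step 8: wait(T4) -> count=2 queue=[] holders={T3,T4}
Step 9: wait(T6) -> count=1 queue=[] holders={T3,T4,T6}
Step 10: wait(T5) -> count=0 queue=[] holders={T3,T4,T5,T6}
Step 11: wait(T7) -> count=0 queue=[T7] holders={T3,T4,T5,T6}
Final holders: {T3,T4,T5,T6} -> T6 in holders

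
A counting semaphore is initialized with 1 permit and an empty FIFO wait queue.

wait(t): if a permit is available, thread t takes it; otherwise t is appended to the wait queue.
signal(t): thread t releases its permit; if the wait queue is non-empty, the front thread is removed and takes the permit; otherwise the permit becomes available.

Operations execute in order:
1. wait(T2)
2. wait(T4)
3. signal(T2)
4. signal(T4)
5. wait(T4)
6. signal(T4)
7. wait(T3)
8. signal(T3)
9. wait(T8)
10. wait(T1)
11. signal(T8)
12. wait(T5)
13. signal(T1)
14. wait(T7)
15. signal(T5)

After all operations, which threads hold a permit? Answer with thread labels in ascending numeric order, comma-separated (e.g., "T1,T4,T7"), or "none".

Answer: T7

Derivation:
Step 1: wait(T2) -> count=0 queue=[] holders={T2}
Step 2: wait(T4) -> count=0 queue=[T4] holders={T2}
Step 3: signal(T2) -> count=0 queue=[] holders={T4}
Step 4: signal(T4) -> count=1 queue=[] holders={none}
Step 5: wait(T4) -> count=0 queue=[] holders={T4}
Step 6: signal(T4) -> count=1 queue=[] holders={none}
Step 7: wait(T3) -> count=0 queue=[] holders={T3}
Step 8: signal(T3) -> count=1 queue=[] holders={none}
Step 9: wait(T8) -> count=0 queue=[] holders={T8}
Step 10: wait(T1) -> count=0 queue=[T1] holders={T8}
Step 11: signal(T8) -> count=0 queue=[] holders={T1}
Step 12: wait(T5) -> count=0 queue=[T5] holders={T1}
Step 13: signal(T1) -> count=0 queue=[] holders={T5}
Step 14: wait(T7) -> count=0 queue=[T7] holders={T5}
Step 15: signal(T5) -> count=0 queue=[] holders={T7}
Final holders: T7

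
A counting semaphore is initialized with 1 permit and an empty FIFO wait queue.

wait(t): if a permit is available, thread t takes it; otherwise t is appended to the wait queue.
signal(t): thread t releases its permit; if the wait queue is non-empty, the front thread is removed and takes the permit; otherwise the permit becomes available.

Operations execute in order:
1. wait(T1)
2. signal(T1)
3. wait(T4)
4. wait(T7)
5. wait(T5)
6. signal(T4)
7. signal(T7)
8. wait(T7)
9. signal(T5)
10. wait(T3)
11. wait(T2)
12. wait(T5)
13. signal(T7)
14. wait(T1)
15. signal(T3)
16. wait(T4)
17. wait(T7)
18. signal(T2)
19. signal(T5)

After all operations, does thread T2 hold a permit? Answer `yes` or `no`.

Step 1: wait(T1) -> count=0 queue=[] holders={T1}
Step 2: signal(T1) -> count=1 queue=[] holders={none}
Step 3: wait(T4) -> count=0 queue=[] holders={T4}
Step 4: wait(T7) -> count=0 queue=[T7] holders={T4}
Step 5: wait(T5) -> count=0 queue=[T7,T5] holders={T4}
Step 6: signal(T4) -> count=0 queue=[T5] holders={T7}
Step 7: signal(T7) -> count=0 queue=[] holders={T5}
Step 8: wait(T7) -> count=0 queue=[T7] holders={T5}
Step 9: signal(T5) -> count=0 queue=[] holders={T7}
Step 10: wait(T3) -> count=0 queue=[T3] holders={T7}
Step 11: wait(T2) -> count=0 queue=[T3,T2] holders={T7}
Step 12: wait(T5) -> count=0 queue=[T3,T2,T5] holders={T7}
Step 13: signal(T7) -> count=0 queue=[T2,T5] holders={T3}
Step 14: wait(T1) -> count=0 queue=[T2,T5,T1] holders={T3}
Step 15: signal(T3) -> count=0 queue=[T5,T1] holders={T2}
Step 16: wait(T4) -> count=0 queue=[T5,T1,T4] holders={T2}
Step 17: wait(T7) -> count=0 queue=[T5,T1,T4,T7] holders={T2}
Step 18: signal(T2) -> count=0 queue=[T1,T4,T7] holders={T5}
Step 19: signal(T5) -> count=0 queue=[T4,T7] holders={T1}
Final holders: {T1} -> T2 not in holders

Answer: no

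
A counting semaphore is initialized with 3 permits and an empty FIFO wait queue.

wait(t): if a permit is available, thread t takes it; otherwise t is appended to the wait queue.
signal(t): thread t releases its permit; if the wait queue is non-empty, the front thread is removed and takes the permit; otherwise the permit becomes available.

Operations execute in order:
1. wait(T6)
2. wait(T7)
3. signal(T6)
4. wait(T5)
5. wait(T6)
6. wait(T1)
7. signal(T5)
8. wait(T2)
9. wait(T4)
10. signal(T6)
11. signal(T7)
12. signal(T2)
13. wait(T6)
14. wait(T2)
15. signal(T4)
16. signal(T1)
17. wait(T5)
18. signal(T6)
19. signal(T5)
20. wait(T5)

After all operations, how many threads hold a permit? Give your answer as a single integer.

Answer: 2

Derivation:
Step 1: wait(T6) -> count=2 queue=[] holders={T6}
Step 2: wait(T7) -> count=1 queue=[] holders={T6,T7}
Step 3: signal(T6) -> count=2 queue=[] holders={T7}
Step 4: wait(T5) -> count=1 queue=[] holders={T5,T7}
Step 5: wait(T6) -> count=0 queue=[] holders={T5,T6,T7}
Step 6: wait(T1) -> count=0 queue=[T1] holders={T5,T6,T7}
Step 7: signal(T5) -> count=0 queue=[] holders={T1,T6,T7}
Step 8: wait(T2) -> count=0 queue=[T2] holders={T1,T6,T7}
Step 9: wait(T4) -> count=0 queue=[T2,T4] holders={T1,T6,T7}
Step 10: signal(T6) -> count=0 queue=[T4] holders={T1,T2,T7}
Step 11: signal(T7) -> count=0 queue=[] holders={T1,T2,T4}
Step 12: signal(T2) -> count=1 queue=[] holders={T1,T4}
Step 13: wait(T6) -> count=0 queue=[] holders={T1,T4,T6}
Step 14: wait(T2) -> count=0 queue=[T2] holders={T1,T4,T6}
Step 15: signal(T4) -> count=0 queue=[] holders={T1,T2,T6}
Step 16: signal(T1) -> count=1 queue=[] holders={T2,T6}
Step 17: wait(T5) -> count=0 queue=[] holders={T2,T5,T6}
Step 18: signal(T6) -> count=1 queue=[] holders={T2,T5}
Step 19: signal(T5) -> count=2 queue=[] holders={T2}
Step 20: wait(T5) -> count=1 queue=[] holders={T2,T5}
Final holders: {T2,T5} -> 2 thread(s)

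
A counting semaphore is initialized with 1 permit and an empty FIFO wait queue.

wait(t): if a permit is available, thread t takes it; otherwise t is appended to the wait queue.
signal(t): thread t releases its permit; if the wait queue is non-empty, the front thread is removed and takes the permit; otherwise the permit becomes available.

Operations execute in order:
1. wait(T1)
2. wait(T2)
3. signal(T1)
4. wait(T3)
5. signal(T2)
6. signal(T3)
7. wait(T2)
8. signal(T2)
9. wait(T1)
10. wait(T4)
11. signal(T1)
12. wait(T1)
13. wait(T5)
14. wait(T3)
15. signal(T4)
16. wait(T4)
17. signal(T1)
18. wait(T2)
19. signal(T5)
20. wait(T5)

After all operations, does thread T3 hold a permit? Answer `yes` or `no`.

Step 1: wait(T1) -> count=0 queue=[] holders={T1}
Step 2: wait(T2) -> count=0 queue=[T2] holders={T1}
Step 3: signal(T1) -> count=0 queue=[] holders={T2}
Step 4: wait(T3) -> count=0 queue=[T3] holders={T2}
Step 5: signal(T2) -> count=0 queue=[] holders={T3}
Step 6: signal(T3) -> count=1 queue=[] holders={none}
Step 7: wait(T2) -> count=0 queue=[] holders={T2}
Step 8: signal(T2) -> count=1 queue=[] holders={none}
Step 9: wait(T1) -> count=0 queue=[] holders={T1}
Step 10: wait(T4) -> count=0 queue=[T4] holders={T1}
Step 11: signal(T1) -> count=0 queue=[] holders={T4}
Step 12: wait(T1) -> count=0 queue=[T1] holders={T4}
Step 13: wait(T5) -> count=0 queue=[T1,T5] holders={T4}
Step 14: wait(T3) -> count=0 queue=[T1,T5,T3] holders={T4}
Step 15: signal(T4) -> count=0 queue=[T5,T3] holders={T1}
Step 16: wait(T4) -> count=0 queue=[T5,T3,T4] holders={T1}
Step 17: signal(T1) -> count=0 queue=[T3,T4] holders={T5}
Step 18: wait(T2) -> count=0 queue=[T3,T4,T2] holders={T5}
Step 19: signal(T5) -> count=0 queue=[T4,T2] holders={T3}
Step 20: wait(T5) -> count=0 queue=[T4,T2,T5] holders={T3}
Final holders: {T3} -> T3 in holders

Answer: yes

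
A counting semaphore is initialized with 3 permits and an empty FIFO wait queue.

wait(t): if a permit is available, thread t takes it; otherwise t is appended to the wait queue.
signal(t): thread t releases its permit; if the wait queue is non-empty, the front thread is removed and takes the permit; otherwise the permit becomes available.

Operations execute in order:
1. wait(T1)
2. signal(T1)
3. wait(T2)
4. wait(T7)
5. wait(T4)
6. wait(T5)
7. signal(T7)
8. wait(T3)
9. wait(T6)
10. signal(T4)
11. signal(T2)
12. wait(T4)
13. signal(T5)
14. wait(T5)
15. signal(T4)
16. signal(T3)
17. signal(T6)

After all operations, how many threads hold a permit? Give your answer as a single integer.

Answer: 1

Derivation:
Step 1: wait(T1) -> count=2 queue=[] holders={T1}
Step 2: signal(T1) -> count=3 queue=[] holders={none}
Step 3: wait(T2) -> count=2 queue=[] holders={T2}
Step 4: wait(T7) -> count=1 queue=[] holders={T2,T7}
Step 5: wait(T4) -> count=0 queue=[] holders={T2,T4,T7}
Step 6: wait(T5) -> count=0 queue=[T5] holders={T2,T4,T7}
Step 7: signal(T7) -> count=0 queue=[] holders={T2,T4,T5}
Step 8: wait(T3) -> count=0 queue=[T3] holders={T2,T4,T5}
Step 9: wait(T6) -> count=0 queue=[T3,T6] holders={T2,T4,T5}
Step 10: signal(T4) -> count=0 queue=[T6] holders={T2,T3,T5}
Step 11: signal(T2) -> count=0 queue=[] holders={T3,T5,T6}
Step 12: wait(T4) -> count=0 queue=[T4] holders={T3,T5,T6}
Step 13: signal(T5) -> count=0 queue=[] holders={T3,T4,T6}
Step 14: wait(T5) -> count=0 queue=[T5] holders={T3,T4,T6}
Step 15: signal(T4) -> count=0 queue=[] holders={T3,T5,T6}
Step 16: signal(T3) -> count=1 queue=[] holders={T5,T6}
Step 17: signal(T6) -> count=2 queue=[] holders={T5}
Final holders: {T5} -> 1 thread(s)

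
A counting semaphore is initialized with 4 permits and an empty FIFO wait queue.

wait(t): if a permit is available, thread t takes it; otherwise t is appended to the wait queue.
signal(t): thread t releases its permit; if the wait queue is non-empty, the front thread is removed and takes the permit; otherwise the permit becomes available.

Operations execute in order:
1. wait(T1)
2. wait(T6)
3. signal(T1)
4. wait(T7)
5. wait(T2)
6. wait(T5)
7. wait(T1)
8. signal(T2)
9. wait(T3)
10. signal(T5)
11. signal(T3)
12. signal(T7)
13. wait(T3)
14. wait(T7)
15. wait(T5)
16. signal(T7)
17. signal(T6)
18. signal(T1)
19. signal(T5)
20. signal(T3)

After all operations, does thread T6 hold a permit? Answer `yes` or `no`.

Answer: no

Derivation:
Step 1: wait(T1) -> count=3 queue=[] holders={T1}
Step 2: wait(T6) -> count=2 queue=[] holders={T1,T6}
Step 3: signal(T1) -> count=3 queue=[] holders={T6}
Step 4: wait(T7) -> count=2 queue=[] holders={T6,T7}
Step 5: wait(T2) -> count=1 queue=[] holders={T2,T6,T7}
Step 6: wait(T5) -> count=0 queue=[] holders={T2,T5,T6,T7}
Step 7: wait(T1) -> count=0 queue=[T1] holders={T2,T5,T6,T7}
Step 8: signal(T2) -> count=0 queue=[] holders={T1,T5,T6,T7}
Step 9: wait(T3) -> count=0 queue=[T3] holders={T1,T5,T6,T7}
Step 10: signal(T5) -> count=0 queue=[] holders={T1,T3,T6,T7}
Step 11: signal(T3) -> count=1 queue=[] holders={T1,T6,T7}
Step 12: signal(T7) -> count=2 queue=[] holders={T1,T6}
Step 13: wait(T3) -> count=1 queue=[] holders={T1,T3,T6}
Step 14: wait(T7) -> count=0 queue=[] holders={T1,T3,T6,T7}
Step 15: wait(T5) -> count=0 queue=[T5] holders={T1,T3,T6,T7}
Step 16: signal(T7) -> count=0 queue=[] holders={T1,T3,T5,T6}
Step 17: signal(T6) -> count=1 queue=[] holders={T1,T3,T5}
Step 18: signal(T1) -> count=2 queue=[] holders={T3,T5}
Step 19: signal(T5) -> count=3 queue=[] holders={T3}
Step 20: signal(T3) -> count=4 queue=[] holders={none}
Final holders: {none} -> T6 not in holders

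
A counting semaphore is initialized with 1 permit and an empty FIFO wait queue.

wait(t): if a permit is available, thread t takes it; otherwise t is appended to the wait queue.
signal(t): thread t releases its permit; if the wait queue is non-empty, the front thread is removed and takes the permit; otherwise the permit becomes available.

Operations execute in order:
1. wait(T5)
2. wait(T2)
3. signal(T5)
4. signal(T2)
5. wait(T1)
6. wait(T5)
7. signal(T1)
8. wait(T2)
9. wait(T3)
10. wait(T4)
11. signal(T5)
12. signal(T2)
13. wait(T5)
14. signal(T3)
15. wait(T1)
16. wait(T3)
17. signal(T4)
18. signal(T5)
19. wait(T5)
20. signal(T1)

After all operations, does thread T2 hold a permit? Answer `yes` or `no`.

Answer: no

Derivation:
Step 1: wait(T5) -> count=0 queue=[] holders={T5}
Step 2: wait(T2) -> count=0 queue=[T2] holders={T5}
Step 3: signal(T5) -> count=0 queue=[] holders={T2}
Step 4: signal(T2) -> count=1 queue=[] holders={none}
Step 5: wait(T1) -> count=0 queue=[] holders={T1}
Step 6: wait(T5) -> count=0 queue=[T5] holders={T1}
Step 7: signal(T1) -> count=0 queue=[] holders={T5}
Step 8: wait(T2) -> count=0 queue=[T2] holders={T5}
Step 9: wait(T3) -> count=0 queue=[T2,T3] holders={T5}
Step 10: wait(T4) -> count=0 queue=[T2,T3,T4] holders={T5}
Step 11: signal(T5) -> count=0 queue=[T3,T4] holders={T2}
Step 12: signal(T2) -> count=0 queue=[T4] holders={T3}
Step 13: wait(T5) -> count=0 queue=[T4,T5] holders={T3}
Step 14: signal(T3) -> count=0 queue=[T5] holders={T4}
Step 15: wait(T1) -> count=0 queue=[T5,T1] holders={T4}
Step 16: wait(T3) -> count=0 queue=[T5,T1,T3] holders={T4}
Step 17: signal(T4) -> count=0 queue=[T1,T3] holders={T5}
Step 18: signal(T5) -> count=0 queue=[T3] holders={T1}
Step 19: wait(T5) -> count=0 queue=[T3,T5] holders={T1}
Step 20: signal(T1) -> count=0 queue=[T5] holders={T3}
Final holders: {T3} -> T2 not in holders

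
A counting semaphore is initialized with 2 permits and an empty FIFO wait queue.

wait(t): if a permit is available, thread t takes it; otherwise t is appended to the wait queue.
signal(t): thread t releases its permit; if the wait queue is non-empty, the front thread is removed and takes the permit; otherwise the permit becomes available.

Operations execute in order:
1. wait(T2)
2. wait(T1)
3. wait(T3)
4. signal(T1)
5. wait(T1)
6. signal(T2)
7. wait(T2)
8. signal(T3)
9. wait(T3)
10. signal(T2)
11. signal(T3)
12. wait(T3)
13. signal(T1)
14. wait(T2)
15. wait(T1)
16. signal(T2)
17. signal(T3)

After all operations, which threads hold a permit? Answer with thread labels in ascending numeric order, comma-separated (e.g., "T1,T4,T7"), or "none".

Answer: T1

Derivation:
Step 1: wait(T2) -> count=1 queue=[] holders={T2}
Step 2: wait(T1) -> count=0 queue=[] holders={T1,T2}
Step 3: wait(T3) -> count=0 queue=[T3] holders={T1,T2}
Step 4: signal(T1) -> count=0 queue=[] holders={T2,T3}
Step 5: wait(T1) -> count=0 queue=[T1] holders={T2,T3}
Step 6: signal(T2) -> count=0 queue=[] holders={T1,T3}
Step 7: wait(T2) -> count=0 queue=[T2] holders={T1,T3}
Step 8: signal(T3) -> count=0 queue=[] holders={T1,T2}
Step 9: wait(T3) -> count=0 queue=[T3] holders={T1,T2}
Step 10: signal(T2) -> count=0 queue=[] holders={T1,T3}
Step 11: signal(T3) -> count=1 queue=[] holders={T1}
Step 12: wait(T3) -> count=0 queue=[] holders={T1,T3}
Step 13: signal(T1) -> count=1 queue=[] holders={T3}
Step 14: wait(T2) -> count=0 queue=[] holders={T2,T3}
Step 15: wait(T1) -> count=0 queue=[T1] holders={T2,T3}
Step 16: signal(T2) -> count=0 queue=[] holders={T1,T3}
Step 17: signal(T3) -> count=1 queue=[] holders={T1}
Final holders: T1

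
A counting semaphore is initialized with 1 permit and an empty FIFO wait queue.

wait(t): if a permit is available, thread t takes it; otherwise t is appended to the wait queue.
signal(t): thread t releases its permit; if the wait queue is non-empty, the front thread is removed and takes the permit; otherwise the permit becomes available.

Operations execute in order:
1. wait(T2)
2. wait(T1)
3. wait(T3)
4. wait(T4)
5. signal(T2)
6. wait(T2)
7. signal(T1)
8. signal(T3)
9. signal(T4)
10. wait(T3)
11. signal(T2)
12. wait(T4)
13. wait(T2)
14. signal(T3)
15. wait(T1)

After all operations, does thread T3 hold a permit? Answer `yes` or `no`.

Step 1: wait(T2) -> count=0 queue=[] holders={T2}
Step 2: wait(T1) -> count=0 queue=[T1] holders={T2}
Step 3: wait(T3) -> count=0 queue=[T1,T3] holders={T2}
Step 4: wait(T4) -> count=0 queue=[T1,T3,T4] holders={T2}
Step 5: signal(T2) -> count=0 queue=[T3,T4] holders={T1}
Step 6: wait(T2) -> count=0 queue=[T3,T4,T2] holders={T1}
Step 7: signal(T1) -> count=0 queue=[T4,T2] holders={T3}
Step 8: signal(T3) -> count=0 queue=[T2] holders={T4}
Step 9: signal(T4) -> count=0 queue=[] holders={T2}
Step 10: wait(T3) -> count=0 queue=[T3] holders={T2}
Step 11: signal(T2) -> count=0 queue=[] holders={T3}
Step 12: wait(T4) -> count=0 queue=[T4] holders={T3}
Step 13: wait(T2) -> count=0 queue=[T4,T2] holders={T3}
Step 14: signal(T3) -> count=0 queue=[T2] holders={T4}
Step 15: wait(T1) -> count=0 queue=[T2,T1] holders={T4}
Final holders: {T4} -> T3 not in holders

Answer: no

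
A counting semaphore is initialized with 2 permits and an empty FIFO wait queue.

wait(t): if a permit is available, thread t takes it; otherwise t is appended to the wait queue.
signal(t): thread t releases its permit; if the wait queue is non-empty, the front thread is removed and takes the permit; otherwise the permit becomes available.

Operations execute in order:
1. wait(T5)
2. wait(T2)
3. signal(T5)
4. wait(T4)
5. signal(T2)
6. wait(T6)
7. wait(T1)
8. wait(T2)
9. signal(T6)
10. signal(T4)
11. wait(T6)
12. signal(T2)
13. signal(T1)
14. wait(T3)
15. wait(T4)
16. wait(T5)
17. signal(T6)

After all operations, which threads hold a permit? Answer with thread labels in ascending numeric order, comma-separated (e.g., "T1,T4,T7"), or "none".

Step 1: wait(T5) -> count=1 queue=[] holders={T5}
Step 2: wait(T2) -> count=0 queue=[] holders={T2,T5}
Step 3: signal(T5) -> count=1 queue=[] holders={T2}
Step 4: wait(T4) -> count=0 queue=[] holders={T2,T4}
Step 5: signal(T2) -> count=1 queue=[] holders={T4}
Step 6: wait(T6) -> count=0 queue=[] holders={T4,T6}
Step 7: wait(T1) -> count=0 queue=[T1] holders={T4,T6}
Step 8: wait(T2) -> count=0 queue=[T1,T2] holders={T4,T6}
Step 9: signal(T6) -> count=0 queue=[T2] holders={T1,T4}
Step 10: signal(T4) -> count=0 queue=[] holders={T1,T2}
Step 11: wait(T6) -> count=0 queue=[T6] holders={T1,T2}
Step 12: signal(T2) -> count=0 queue=[] holders={T1,T6}
Step 13: signal(T1) -> count=1 queue=[] holders={T6}
Step 14: wait(T3) -> count=0 queue=[] holders={T3,T6}
Step 15: wait(T4) -> count=0 queue=[T4] holders={T3,T6}
Step 16: wait(T5) -> count=0 queue=[T4,T5] holders={T3,T6}
Step 17: signal(T6) -> count=0 queue=[T5] holders={T3,T4}
Final holders: T3,T4

Answer: T3,T4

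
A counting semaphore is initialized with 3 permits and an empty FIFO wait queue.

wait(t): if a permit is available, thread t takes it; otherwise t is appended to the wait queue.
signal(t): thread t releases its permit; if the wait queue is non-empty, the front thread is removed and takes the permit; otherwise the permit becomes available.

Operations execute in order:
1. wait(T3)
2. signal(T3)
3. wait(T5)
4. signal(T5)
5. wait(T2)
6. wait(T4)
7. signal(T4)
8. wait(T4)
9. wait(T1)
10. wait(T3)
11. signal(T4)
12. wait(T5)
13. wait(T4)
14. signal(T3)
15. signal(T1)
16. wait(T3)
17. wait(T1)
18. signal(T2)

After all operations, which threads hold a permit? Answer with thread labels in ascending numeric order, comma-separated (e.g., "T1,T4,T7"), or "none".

Step 1: wait(T3) -> count=2 queue=[] holders={T3}
Step 2: signal(T3) -> count=3 queue=[] holders={none}
Step 3: wait(T5) -> count=2 queue=[] holders={T5}
Step 4: signal(T5) -> count=3 queue=[] holders={none}
Step 5: wait(T2) -> count=2 queue=[] holders={T2}
Step 6: wait(T4) -> count=1 queue=[] holders={T2,T4}
Step 7: signal(T4) -> count=2 queue=[] holders={T2}
Step 8: wait(T4) -> count=1 queue=[] holders={T2,T4}
Step 9: wait(T1) -> count=0 queue=[] holders={T1,T2,T4}
Step 10: wait(T3) -> count=0 queue=[T3] holders={T1,T2,T4}
Step 11: signal(T4) -> count=0 queue=[] holders={T1,T2,T3}
Step 12: wait(T5) -> count=0 queue=[T5] holders={T1,T2,T3}
Step 13: wait(T4) -> count=0 queue=[T5,T4] holders={T1,T2,T3}
Step 14: signal(T3) -> count=0 queue=[T4] holders={T1,T2,T5}
Step 15: signal(T1) -> count=0 queue=[] holders={T2,T4,T5}
Step 16: wait(T3) -> count=0 queue=[T3] holders={T2,T4,T5}
Step 17: wait(T1) -> count=0 queue=[T3,T1] holders={T2,T4,T5}
Step 18: signal(T2) -> count=0 queue=[T1] holders={T3,T4,T5}
Final holders: T3,T4,T5

Answer: T3,T4,T5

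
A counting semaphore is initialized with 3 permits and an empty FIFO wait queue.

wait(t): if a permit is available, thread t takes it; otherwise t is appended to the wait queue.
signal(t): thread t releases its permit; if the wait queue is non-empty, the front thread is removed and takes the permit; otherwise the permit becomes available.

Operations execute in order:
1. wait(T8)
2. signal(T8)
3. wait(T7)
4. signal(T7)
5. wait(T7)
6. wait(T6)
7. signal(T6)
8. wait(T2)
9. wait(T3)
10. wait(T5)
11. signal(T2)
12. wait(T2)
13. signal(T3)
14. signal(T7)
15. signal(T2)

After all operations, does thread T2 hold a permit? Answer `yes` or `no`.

Step 1: wait(T8) -> count=2 queue=[] holders={T8}
Step 2: signal(T8) -> count=3 queue=[] holders={none}
Step 3: wait(T7) -> count=2 queue=[] holders={T7}
Step 4: signal(T7) -> count=3 queue=[] holders={none}
Step 5: wait(T7) -> count=2 queue=[] holders={T7}
Step 6: wait(T6) -> count=1 queue=[] holders={T6,T7}
Step 7: signal(T6) -> count=2 queue=[] holders={T7}
Step 8: wait(T2) -> count=1 queue=[] holders={T2,T7}
Step 9: wait(T3) -> count=0 queue=[] holders={T2,T3,T7}
Step 10: wait(T5) -> count=0 queue=[T5] holders={T2,T3,T7}
Step 11: signal(T2) -> count=0 queue=[] holders={T3,T5,T7}
Step 12: wait(T2) -> count=0 queue=[T2] holders={T3,T5,T7}
Step 13: signal(T3) -> count=0 queue=[] holders={T2,T5,T7}
Step 14: signal(T7) -> count=1 queue=[] holders={T2,T5}
Step 15: signal(T2) -> count=2 queue=[] holders={T5}
Final holders: {T5} -> T2 not in holders

Answer: no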